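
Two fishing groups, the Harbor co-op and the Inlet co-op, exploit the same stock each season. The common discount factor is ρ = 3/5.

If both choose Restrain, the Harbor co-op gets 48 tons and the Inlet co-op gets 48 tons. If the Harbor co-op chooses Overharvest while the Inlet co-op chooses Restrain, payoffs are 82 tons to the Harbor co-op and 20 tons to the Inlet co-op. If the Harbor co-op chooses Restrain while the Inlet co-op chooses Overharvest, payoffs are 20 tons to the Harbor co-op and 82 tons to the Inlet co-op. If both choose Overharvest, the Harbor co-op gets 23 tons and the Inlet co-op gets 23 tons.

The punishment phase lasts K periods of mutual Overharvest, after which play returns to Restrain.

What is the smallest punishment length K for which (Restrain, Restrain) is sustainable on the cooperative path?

5

Need Σ_{k=1}^{K} ρ^k ≥ (82−48)/(48−23) = 1.3600 at ρ = 3/5.
At K = 4 the sum is 1.3056 < 1.3600; at K = 5 it is 1.3834 ≥ 1.3600.
So the minimum punishment length is K = 5.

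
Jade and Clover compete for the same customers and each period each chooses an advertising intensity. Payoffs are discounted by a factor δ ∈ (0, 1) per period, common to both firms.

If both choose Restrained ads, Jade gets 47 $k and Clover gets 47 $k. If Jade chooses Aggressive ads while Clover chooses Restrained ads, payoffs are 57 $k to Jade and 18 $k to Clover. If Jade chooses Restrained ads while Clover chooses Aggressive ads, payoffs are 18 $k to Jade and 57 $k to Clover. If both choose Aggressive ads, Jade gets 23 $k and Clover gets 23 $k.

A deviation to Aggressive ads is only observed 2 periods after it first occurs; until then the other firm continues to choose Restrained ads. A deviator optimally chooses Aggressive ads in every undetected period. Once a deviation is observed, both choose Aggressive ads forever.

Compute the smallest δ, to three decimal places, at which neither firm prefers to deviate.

0.542

The best deviation is to choose Aggressive ads for all 2 undetected periods, earning 57 each, then 23 forever once detected.
Deviation value: 57(1−δ^2)/(1−δ) + 23δ^2/(1−δ); cooperation value: 47/(1−δ).
IC: 47 ≥ 57(1−δ^2) + 23δ^2 = 57 − 34δ^2.
So δ^2 ≥ 10/34 = 5/17, giving δ ≥ (5/17)^(1/2) ≈ 0.542.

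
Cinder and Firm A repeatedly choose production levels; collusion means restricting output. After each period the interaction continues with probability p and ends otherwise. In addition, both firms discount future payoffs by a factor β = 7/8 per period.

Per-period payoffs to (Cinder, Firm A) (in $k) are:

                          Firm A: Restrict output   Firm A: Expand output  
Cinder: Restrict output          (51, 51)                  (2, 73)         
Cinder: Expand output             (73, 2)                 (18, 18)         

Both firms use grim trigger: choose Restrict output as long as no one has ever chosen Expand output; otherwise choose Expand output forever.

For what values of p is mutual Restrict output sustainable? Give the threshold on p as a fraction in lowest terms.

16/35

With continuation probability p and discount β, the effective per-period discount factor is βp.
Grim-trigger IC: βp ≥ (73−51)/(73−18) = 2/5.
So p ≥ (2/5)/(7/8) = 16/35.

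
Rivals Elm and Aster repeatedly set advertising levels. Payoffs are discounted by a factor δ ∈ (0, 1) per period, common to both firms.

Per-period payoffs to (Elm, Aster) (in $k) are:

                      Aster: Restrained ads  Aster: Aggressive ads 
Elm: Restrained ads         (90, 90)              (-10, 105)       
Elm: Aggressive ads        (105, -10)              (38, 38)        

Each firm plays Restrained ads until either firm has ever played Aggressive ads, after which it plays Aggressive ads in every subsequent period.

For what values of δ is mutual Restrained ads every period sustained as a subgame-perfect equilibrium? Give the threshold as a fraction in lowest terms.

One-period gain from deviating is 105 − 90 = 15. The loss is 90 − 38 = 52 in every subsequent period, with present value 52·δ/(1−δ).
Deviation is unprofitable when 52·δ/(1−δ) ≥ 15, i.e. δ/(1−δ) ≥ 15/52.
Equivalently δ ≥ 15/(15+52) = 15/67.

15/67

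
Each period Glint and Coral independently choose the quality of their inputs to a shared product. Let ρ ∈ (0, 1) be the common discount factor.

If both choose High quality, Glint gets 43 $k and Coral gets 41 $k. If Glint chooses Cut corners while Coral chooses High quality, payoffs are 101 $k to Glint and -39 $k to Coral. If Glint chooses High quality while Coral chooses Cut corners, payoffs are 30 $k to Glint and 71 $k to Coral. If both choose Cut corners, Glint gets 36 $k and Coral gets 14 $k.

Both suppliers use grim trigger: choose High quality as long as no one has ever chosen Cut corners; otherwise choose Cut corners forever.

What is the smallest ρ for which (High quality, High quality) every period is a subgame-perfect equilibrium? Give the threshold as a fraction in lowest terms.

58/65

Glint: cooperation gives 43 each period; deviation gives 101 once then 36 forever.
  43/(1−ρ) ≥ 101 + 36ρ/(1−ρ) ⇒ ρ ≥ 58/65.
Coral: cooperation gives 41 each period; deviation gives 71 once then 14 forever.
  ρ ≥ 30/57 = 10/19.
Both must hold, so the binding constraint is Glint's: ρ ≥ 58/65.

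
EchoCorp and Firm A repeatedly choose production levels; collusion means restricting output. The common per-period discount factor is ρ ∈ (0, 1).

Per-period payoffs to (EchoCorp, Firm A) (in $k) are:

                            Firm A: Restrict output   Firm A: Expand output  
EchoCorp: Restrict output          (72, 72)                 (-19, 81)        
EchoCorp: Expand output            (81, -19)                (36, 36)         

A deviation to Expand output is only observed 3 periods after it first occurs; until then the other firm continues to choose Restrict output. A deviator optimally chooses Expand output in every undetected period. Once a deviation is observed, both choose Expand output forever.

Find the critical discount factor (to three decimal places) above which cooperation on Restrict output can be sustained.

Deviating for the 3 undetected periods gains 81−72 = 9 per period over cooperation, then loses 72−36 = 36 per period forever once punishment starts.
Gain: 9(1 + ρ + … + ρ^2); loss: 36·ρ^3/(1−ρ).
No profitable deviation ⇔ 9(1−ρ^3) ≤ 36·ρ^3, i.e. ρ^3 ≥ 9/(9+36) = 1/5.
Hence ρ ≥ (1/5)^(1/3) ≈ 0.585.

0.585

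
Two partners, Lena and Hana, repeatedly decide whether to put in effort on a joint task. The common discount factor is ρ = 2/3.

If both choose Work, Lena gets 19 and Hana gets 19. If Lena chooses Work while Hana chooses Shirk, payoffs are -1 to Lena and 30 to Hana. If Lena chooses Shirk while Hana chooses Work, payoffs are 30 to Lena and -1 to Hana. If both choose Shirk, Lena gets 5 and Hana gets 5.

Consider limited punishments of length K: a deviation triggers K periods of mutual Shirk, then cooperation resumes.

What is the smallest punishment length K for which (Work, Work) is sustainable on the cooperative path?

2

No profitable deviation requires (19−5)(ρ+…+ρ^K) ≥ 30−19, i.e. ρ+…+ρ^K ≥ 11/14 ≈ 0.7857.
With ρ = 2/3, the partial sums are K=1: 0.6667, K=2: 1.1111.
K = 2 is the first length at which the sum reaches 0.7857.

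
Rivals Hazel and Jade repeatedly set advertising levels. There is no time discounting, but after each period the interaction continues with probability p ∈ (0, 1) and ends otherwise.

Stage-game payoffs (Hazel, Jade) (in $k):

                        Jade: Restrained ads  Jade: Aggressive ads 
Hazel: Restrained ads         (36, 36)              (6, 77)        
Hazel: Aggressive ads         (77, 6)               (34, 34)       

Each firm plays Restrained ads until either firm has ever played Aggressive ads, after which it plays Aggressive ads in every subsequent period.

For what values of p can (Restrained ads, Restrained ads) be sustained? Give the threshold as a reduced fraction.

With no time discounting, the continuation probability p plays the role of the discount factor.
Grim-trigger IC: 36/(1−p) ≥ 77 + 34p/(1−p) ⇒ p ≥ (77−36)/(77−34) = 41/43.

41/43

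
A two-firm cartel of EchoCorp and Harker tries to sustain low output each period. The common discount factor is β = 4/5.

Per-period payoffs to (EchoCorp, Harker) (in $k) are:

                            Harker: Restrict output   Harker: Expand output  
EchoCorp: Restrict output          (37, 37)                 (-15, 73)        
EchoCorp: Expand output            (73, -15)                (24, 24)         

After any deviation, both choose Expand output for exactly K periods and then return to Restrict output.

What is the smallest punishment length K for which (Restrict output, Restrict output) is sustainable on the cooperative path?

IC: β(1−β^K)/(1−β) ≥ (73−37)/(37−24) = 36/13.
With β = 4/5: need 1 − β^K ≥ 36/13·(1−4/5)/(4/5), i.e. β^K ≤ 0.3077.
Since (4/5)^5 = 0.3277 and (4/5)^6 = 0.2621, the smallest such K is 6.

6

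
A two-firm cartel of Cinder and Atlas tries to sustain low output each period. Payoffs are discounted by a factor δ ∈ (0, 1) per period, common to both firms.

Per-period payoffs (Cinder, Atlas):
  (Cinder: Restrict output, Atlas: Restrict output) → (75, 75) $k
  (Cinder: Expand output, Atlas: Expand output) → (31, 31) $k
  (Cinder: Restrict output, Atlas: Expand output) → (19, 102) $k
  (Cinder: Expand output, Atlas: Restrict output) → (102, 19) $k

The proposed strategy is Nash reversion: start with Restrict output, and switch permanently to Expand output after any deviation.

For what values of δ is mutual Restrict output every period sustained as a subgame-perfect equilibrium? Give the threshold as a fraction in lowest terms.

One-period gain from deviating is 102 − 75 = 27. The loss is 75 − 31 = 44 in every subsequent period, with present value 44·δ/(1−δ).
Deviation is unprofitable when 44·δ/(1−δ) ≥ 27, i.e. δ/(1−δ) ≥ 27/44.
Equivalently δ ≥ 27/(27+44) = 27/71.

27/71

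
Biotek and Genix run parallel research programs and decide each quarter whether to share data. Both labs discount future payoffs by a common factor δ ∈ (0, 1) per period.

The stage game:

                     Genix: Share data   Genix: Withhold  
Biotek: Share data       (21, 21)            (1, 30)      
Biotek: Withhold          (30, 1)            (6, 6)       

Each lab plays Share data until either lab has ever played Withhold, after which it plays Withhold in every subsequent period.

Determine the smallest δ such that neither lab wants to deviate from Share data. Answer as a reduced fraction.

21/(1−δ) ≥ 30 + 6δ/(1−δ)
21 ≥ 30 − 24δ
δ ≥ 9/24 = 3/8.

3/8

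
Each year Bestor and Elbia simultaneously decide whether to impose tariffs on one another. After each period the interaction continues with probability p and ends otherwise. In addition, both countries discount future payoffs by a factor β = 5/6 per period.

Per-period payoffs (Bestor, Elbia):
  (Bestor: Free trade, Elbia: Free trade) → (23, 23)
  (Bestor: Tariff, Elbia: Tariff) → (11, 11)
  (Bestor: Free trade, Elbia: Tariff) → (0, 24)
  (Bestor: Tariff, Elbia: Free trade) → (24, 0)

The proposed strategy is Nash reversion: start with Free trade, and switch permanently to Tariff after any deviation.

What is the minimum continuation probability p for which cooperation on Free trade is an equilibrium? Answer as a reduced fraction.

With continuation probability p and discount β, the effective per-period discount factor is βp.
Grim-trigger IC: βp ≥ (24−23)/(24−11) = 1/13.
So p ≥ (1/13)/(5/6) = 6/65.

6/65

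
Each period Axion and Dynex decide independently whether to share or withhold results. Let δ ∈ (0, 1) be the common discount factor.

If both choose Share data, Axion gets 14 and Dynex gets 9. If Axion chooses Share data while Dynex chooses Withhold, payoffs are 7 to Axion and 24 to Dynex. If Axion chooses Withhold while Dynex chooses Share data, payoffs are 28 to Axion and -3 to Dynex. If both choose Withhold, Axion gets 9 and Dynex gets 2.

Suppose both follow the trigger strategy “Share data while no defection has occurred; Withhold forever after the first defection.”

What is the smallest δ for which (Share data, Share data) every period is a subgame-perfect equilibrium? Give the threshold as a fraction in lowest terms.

For Axion: deviation gain 28−14 = 14, per-period punishment loss 14−9 = 5. IC gives δ ≥ 14/19.
For Dynex: gain 15, loss 7 per period, so δ ≥ 15/22.
The tighter constraint is Axion's, so cooperation needs δ ≥ 14/19.

14/19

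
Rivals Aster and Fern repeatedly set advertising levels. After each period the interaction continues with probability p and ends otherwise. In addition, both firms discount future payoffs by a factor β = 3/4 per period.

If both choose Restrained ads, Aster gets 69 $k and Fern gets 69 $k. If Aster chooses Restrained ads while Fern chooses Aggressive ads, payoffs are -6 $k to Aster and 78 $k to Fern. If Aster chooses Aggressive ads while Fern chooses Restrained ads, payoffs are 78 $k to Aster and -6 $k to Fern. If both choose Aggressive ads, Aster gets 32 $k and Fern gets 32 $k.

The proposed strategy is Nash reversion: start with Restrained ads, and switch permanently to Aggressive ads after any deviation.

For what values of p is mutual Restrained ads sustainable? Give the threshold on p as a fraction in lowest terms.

6/23

Expected continuation weight on next period's payoff is β·p = 3/4·p, which plays the role of the discount factor.
Cooperation requires 3/4·p ≥ (78−69)/(78−32) = 9/46, hence p ≥ 6/23.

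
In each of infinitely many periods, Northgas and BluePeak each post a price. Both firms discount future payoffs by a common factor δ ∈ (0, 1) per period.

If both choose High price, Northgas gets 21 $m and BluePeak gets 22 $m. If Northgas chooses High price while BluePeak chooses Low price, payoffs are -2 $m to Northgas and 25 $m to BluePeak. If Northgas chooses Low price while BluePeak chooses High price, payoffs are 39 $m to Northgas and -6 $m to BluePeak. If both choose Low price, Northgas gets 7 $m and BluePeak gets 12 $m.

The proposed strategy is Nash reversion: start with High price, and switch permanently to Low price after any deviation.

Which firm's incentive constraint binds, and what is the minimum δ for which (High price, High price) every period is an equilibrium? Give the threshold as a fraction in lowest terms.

Northgas: cooperation gives 21 each period; deviation gives 39 once then 7 forever.
  21/(1−δ) ≥ 39 + 7δ/(1−δ) ⇒ δ ≥ 18/32 = 9/16.
BluePeak: cooperation gives 22 each period; deviation gives 25 once then 12 forever.
  δ ≥ 3/13.
Both must hold, so the binding constraint is Northgas's: δ ≥ 9/16.

Northgas; δ ≥ 9/16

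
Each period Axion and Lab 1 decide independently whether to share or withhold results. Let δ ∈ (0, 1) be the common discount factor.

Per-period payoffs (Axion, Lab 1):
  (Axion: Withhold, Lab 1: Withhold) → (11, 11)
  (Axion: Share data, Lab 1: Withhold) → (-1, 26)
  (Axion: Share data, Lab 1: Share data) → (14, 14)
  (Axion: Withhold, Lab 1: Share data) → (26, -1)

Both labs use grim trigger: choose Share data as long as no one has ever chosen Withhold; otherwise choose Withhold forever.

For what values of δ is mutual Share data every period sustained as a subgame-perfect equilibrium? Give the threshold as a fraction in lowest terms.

14/(1−δ) ≥ 26 + 11δ/(1−δ)
14 ≥ 26 − 15δ
δ ≥ 12/15 = 4/5.

4/5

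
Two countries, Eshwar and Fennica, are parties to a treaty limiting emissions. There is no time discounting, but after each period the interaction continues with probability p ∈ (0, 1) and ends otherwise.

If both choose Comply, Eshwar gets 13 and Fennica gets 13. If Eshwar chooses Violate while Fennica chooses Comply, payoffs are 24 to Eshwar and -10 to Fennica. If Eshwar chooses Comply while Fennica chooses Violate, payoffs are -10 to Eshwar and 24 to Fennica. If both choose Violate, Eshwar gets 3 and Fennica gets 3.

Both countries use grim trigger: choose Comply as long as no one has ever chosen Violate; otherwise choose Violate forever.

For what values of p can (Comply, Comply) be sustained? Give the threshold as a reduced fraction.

11/21

With no time discounting, the continuation probability p plays the role of the discount factor.
Grim-trigger IC: 13/(1−p) ≥ 24 + 3p/(1−p) ⇒ p ≥ (24−13)/(24−3) = 11/21.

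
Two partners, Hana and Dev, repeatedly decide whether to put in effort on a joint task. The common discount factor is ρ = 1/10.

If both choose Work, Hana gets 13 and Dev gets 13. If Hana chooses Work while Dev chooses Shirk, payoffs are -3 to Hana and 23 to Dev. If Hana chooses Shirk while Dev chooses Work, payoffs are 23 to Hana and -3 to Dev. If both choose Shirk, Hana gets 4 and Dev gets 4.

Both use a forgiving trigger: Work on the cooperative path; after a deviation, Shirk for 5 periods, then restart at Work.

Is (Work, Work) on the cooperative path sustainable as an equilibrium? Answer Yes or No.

Comparing payoff streams over the 6 periods until play realigns: cooperate → 13(1+ρ+…+ρ^5); deviate → 23 + 4(ρ+…+ρ^5).
Cooperation is sustained iff (13−4)(ρ+…+ρ^5) ≥ 23−13.
ρ+…+ρ^5 = 1/10·(1−(1/10)^5)/(1−1/10) = 0.1111, and (23−13)/(13−4) = 1.1111.
0.1111 < 1.1111, so cooperation is not sustainable.

No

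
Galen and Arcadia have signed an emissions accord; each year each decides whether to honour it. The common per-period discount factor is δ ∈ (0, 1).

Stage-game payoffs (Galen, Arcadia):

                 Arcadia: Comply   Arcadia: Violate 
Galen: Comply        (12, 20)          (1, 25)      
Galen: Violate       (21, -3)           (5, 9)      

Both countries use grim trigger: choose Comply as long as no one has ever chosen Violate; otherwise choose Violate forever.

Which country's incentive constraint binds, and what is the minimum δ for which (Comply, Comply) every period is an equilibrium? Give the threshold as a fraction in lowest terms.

Galen; δ ≥ 9/16

Galen's threshold: (21−12)/(21−5) = 9/16.
Arcadia's threshold: (25−20)/(25−9) = 5/16.
9/16 > 5/16, so Galen binds and δ* = 9/16.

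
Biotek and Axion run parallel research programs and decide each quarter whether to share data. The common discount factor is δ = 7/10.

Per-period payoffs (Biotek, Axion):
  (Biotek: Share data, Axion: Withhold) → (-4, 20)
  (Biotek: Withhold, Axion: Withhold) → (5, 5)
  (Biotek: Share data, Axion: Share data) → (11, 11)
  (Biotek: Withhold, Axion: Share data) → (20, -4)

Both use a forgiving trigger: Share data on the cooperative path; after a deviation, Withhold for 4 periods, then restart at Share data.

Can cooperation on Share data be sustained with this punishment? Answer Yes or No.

A one-shot deviation gives 20 now, then 5 for 4 periods, then back to 11.
Gain from deviating: (20−11) today; loss: (11−5) in each of the next 4 periods.
No-deviation condition: (11−5)(δ+…+δ^4) ≥ 20−11, i.e. δ+…+δ^4 ≥ 3/2.
At δ = 7/10: δ+…+δ^4 = 1.7731 ≥ 1.5000.
So cooperation is sustainable.

Yes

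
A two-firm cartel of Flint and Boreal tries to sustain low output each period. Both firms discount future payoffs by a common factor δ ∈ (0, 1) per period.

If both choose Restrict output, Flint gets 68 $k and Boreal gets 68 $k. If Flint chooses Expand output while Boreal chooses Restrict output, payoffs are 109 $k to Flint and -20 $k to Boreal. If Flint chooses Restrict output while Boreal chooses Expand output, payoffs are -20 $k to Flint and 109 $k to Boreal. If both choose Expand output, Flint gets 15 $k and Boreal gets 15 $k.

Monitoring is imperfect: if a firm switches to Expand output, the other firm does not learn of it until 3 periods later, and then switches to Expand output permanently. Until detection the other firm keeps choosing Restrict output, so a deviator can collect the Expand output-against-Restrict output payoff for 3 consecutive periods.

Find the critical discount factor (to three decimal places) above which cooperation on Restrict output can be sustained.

0.758

Deviating for the 3 undetected periods gains 109−68 = 41 per period over cooperation, then loses 68−15 = 53 per period forever once punishment starts.
Gain: 41(1 + δ + … + δ^2); loss: 53·δ^3/(1−δ).
No profitable deviation ⇔ 41(1−δ^3) ≤ 53·δ^3, i.e. δ^3 ≥ 41/(41+53) = 41/94.
Hence δ ≥ (41/94)^(1/3) ≈ 0.758.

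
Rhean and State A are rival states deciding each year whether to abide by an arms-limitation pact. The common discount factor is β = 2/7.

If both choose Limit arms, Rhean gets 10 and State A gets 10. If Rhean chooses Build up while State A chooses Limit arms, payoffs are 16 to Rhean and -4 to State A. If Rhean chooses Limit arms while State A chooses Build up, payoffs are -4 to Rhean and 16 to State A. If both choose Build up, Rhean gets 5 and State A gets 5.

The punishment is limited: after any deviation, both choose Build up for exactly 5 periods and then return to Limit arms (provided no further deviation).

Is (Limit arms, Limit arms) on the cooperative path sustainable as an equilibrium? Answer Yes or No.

No

Comparing payoff streams over the 6 periods until play realigns: cooperate → 10(1+β+…+β^5); deviate → 16 + 5(β+…+β^5).
Cooperation is sustained iff (10−5)(β+…+β^5) ≥ 16−10.
β+…+β^5 = 2/7·(1−(2/7)^5)/(1−2/7) = 0.3992, and (16−10)/(10−5) = 1.2000.
0.3992 < 1.2000, so cooperation is not sustainable.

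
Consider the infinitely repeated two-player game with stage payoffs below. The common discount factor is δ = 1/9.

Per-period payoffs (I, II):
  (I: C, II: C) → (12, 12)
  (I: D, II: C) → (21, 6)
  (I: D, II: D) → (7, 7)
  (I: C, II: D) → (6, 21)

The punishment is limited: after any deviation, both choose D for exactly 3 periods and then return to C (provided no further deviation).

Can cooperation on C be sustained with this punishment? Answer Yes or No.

No

A one-shot deviation gives 21 now, then 7 for 3 periods, then back to 12.
Gain from deviating: (21−12) today; loss: (12−7) in each of the next 3 periods.
No-deviation condition: (12−7)(δ+…+δ^3) ≥ 21−12, i.e. δ+…+δ^3 ≥ 9/5.
At δ = 1/9: δ+…+δ^3 = 0.1248 < 1.8000.
So cooperation is not sustainable.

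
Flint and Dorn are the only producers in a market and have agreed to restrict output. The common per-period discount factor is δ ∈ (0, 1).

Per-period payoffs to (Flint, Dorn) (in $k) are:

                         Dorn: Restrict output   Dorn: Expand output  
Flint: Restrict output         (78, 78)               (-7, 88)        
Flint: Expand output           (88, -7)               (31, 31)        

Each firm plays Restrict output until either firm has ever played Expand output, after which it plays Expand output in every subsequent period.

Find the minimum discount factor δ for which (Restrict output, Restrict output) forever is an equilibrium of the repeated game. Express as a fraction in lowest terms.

10/57

One-period gain from deviating is 88 − 78 = 10. The loss is 78 − 31 = 47 in every subsequent period, with present value 47·δ/(1−δ).
Deviation is unprofitable when 47·δ/(1−δ) ≥ 10, i.e. δ/(1−δ) ≥ 10/47.
Equivalently δ ≥ 10/(10+47) = 10/57.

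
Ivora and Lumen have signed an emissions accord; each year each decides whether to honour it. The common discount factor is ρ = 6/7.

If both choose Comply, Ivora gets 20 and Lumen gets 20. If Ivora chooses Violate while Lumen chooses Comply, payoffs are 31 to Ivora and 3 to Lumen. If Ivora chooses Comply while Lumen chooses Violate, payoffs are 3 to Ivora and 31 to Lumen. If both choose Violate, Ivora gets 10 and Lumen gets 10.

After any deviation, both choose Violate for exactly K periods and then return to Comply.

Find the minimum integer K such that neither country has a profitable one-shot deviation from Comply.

IC: ρ(1−ρ^K)/(1−ρ) ≥ (31−20)/(20−10) = 11/10.
With ρ = 6/7: need 1 − ρ^K ≥ 11/10·(1−6/7)/(6/7), i.e. ρ^K ≤ 0.8167.
Since (6/7)^1 = 0.8571 and (6/7)^2 = 0.7347, the smallest such K is 2.

2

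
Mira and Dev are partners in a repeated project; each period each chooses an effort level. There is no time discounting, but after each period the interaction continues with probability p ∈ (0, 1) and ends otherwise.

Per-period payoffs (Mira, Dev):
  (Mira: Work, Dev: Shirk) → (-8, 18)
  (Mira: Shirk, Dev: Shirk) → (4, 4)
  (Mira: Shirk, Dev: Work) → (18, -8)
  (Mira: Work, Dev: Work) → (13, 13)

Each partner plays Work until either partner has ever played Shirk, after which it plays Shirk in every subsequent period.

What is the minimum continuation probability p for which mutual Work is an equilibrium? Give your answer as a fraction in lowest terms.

Expected cooperation value is 13 + p·13 + p²·13 + … = 13/(1−p); deviation gives 18 + p·4/(1−p).
13 ≥ 18(1−p) + 4p ⇒ 14p ≥ 5 ⇒ p ≥ 5/14.

5/14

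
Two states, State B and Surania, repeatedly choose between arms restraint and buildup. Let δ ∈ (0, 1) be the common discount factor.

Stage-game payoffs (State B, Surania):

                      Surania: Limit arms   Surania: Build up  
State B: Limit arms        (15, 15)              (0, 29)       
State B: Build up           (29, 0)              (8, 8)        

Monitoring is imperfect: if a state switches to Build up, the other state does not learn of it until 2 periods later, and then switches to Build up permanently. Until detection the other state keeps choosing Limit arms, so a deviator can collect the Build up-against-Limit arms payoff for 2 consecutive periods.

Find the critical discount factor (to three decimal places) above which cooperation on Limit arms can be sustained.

0.816

A deviator earns 29 for 2 periods, then 8 forever; cooperating earns 15 forever. Multiplying the IC by (1−δ):
15 ≥ 29(1−δ^2) + 8δ^2, so 21·δ^2 ≥ 14 and δ^2 ≥ 2/3.
δ ≥ (2/3)^(1/2) ≈ 0.816.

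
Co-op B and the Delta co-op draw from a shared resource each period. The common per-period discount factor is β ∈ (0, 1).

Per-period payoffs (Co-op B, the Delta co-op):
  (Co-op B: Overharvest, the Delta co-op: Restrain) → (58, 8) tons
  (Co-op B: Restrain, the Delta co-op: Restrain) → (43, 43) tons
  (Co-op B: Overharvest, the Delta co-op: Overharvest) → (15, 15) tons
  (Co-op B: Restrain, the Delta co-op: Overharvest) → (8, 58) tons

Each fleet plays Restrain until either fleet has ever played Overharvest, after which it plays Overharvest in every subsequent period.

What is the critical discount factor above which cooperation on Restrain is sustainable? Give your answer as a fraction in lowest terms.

15/43

43/(1−β) ≥ 58 + 15β/(1−β)
43 ≥ 58 − 43β
β ≥ 15/43.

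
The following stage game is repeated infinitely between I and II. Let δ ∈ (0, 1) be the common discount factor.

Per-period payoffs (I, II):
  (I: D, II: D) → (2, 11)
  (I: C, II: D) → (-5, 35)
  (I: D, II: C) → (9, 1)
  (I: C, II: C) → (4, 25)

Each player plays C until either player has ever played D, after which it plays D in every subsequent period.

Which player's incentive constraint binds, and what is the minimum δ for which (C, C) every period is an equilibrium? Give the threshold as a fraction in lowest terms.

I; δ ≥ 5/7

I's threshold: (9−4)/(9−2) = 5/7.
II's threshold: (35−25)/(35−11) = 5/12.
5/7 > 5/12, so I binds and δ* = 5/7.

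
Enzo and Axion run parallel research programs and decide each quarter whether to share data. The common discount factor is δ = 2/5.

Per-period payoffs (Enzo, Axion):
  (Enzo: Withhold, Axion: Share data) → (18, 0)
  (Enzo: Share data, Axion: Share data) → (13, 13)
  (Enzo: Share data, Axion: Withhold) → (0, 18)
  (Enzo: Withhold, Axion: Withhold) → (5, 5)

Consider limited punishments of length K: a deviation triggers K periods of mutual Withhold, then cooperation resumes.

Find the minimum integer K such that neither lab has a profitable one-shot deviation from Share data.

Need Σ_{k=1}^{K} δ^k ≥ (18−13)/(13−5) = 0.6250 at δ = 2/5.
At K = 3 the sum is 0.6240 < 0.6250; at K = 4 it is 0.6496 ≥ 0.6250.
So the minimum punishment length is K = 4.

4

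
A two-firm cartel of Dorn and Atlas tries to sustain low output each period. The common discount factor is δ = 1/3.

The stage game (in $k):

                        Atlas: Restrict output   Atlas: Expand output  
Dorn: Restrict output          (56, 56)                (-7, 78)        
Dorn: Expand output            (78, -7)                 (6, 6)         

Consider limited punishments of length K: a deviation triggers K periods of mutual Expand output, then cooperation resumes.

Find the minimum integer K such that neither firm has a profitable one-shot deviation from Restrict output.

Need Σ_{k=1}^{K} δ^k ≥ (78−56)/(56−6) = 0.4400 at δ = 1/3.
At K = 1 the sum is 0.3333 < 0.4400; at K = 2 it is 0.4444 ≥ 0.4400.
So the minimum punishment length is K = 2.

2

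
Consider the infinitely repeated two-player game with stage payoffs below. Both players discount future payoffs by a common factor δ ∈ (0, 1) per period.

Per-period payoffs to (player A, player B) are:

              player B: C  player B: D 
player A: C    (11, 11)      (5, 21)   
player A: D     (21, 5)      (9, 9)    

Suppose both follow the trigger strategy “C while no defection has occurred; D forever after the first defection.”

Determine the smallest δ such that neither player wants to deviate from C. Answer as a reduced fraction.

5/6

Under grim trigger the critical discount factor is (T−C)/(T−P) with T = 21, C = 11, P = 9.
δ* = (21−11)/(21−9) = 10/12 = 5/6.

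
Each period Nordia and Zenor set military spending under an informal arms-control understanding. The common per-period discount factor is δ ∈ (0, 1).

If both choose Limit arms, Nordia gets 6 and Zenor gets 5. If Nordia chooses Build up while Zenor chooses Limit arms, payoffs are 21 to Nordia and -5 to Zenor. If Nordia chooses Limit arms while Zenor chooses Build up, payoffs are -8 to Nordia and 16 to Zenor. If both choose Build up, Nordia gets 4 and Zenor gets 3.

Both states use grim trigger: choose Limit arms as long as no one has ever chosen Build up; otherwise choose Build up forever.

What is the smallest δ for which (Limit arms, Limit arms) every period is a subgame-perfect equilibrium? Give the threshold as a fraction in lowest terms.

For Nordia: deviation gain 21−6 = 15, per-period punishment loss 6−4 = 2. IC gives δ ≥ 15/17.
For Zenor: gain 11, loss 2 per period, so δ ≥ 11/13.
The tighter constraint is Nordia's, so cooperation needs δ ≥ 15/17.

15/17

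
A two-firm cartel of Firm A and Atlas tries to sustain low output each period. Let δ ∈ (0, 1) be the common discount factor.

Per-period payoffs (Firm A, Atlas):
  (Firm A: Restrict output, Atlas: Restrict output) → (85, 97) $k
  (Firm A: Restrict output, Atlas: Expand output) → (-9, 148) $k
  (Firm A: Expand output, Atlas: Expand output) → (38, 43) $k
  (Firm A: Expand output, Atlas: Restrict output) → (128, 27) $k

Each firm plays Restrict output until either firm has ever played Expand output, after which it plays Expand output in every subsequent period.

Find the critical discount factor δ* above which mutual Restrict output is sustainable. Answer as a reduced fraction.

17/35

For Firm A: deviation gain 128−85 = 43, per-period punishment loss 85−38 = 47. IC gives δ ≥ 43/90.
For Atlas: gain 51, loss 54 per period, so δ ≥ 51/105 = 17/35.
The tighter constraint is Atlas's, so cooperation needs δ ≥ 17/35.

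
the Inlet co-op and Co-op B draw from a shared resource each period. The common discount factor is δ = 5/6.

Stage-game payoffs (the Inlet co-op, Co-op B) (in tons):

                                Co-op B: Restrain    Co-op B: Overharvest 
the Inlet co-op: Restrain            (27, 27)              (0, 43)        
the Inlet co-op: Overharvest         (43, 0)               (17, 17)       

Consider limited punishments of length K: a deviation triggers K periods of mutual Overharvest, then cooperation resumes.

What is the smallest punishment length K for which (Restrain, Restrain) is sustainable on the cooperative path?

3

No profitable deviation requires (27−17)(δ+…+δ^K) ≥ 43−27, i.e. δ+…+δ^K ≥ 8/5 ≈ 1.6000.
With δ = 5/6, the partial sums are K=1: 0.8333, K=2: 1.5278, K=3: 2.1065.
K = 3 is the first length at which the sum reaches 1.6000.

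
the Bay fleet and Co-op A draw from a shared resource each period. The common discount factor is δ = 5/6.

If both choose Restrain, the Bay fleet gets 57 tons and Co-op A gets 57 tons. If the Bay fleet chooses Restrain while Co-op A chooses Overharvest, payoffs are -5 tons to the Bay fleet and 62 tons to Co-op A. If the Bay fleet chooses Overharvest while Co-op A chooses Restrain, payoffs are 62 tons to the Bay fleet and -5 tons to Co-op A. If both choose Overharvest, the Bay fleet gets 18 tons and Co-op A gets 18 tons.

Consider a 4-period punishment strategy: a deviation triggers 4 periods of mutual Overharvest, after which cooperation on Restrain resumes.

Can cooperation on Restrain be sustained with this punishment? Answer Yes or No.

Yes

IC: δ+…+δ^4 ≥ (62−57)/(57−18) = 5/39.
At δ = 5/6: partial sum = 2.5887 ≥ 0.1282. Cooperation sustainable.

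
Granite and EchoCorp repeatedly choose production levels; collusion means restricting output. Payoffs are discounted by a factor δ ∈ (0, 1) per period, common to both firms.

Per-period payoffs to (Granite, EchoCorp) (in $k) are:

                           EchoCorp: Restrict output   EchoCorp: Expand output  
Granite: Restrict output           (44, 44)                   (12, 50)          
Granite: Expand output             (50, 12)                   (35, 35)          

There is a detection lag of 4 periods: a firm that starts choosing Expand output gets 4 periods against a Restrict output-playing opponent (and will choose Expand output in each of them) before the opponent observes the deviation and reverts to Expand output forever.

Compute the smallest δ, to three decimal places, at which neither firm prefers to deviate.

Deviating for the 4 undetected periods gains 50−44 = 6 per period over cooperation, then loses 44−35 = 9 per period forever once punishment starts.
Gain: 6(1 + δ + … + δ^3); loss: 9·δ^4/(1−δ).
No profitable deviation ⇔ 6(1−δ^4) ≤ 9·δ^4, i.e. δ^4 ≥ 6/(6+9) = 2/5.
Hence δ ≥ (2/5)^(1/4) ≈ 0.795.

0.795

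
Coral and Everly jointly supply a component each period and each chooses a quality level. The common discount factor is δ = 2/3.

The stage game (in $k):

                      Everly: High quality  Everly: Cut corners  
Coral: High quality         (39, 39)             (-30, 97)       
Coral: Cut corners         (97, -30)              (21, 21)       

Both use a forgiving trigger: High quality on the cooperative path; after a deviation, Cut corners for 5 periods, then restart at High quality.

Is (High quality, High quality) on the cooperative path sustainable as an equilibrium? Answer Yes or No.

No

A one-shot deviation gives 97 now, then 21 for 5 periods, then back to 39.
Gain from deviating: (97−39) today; loss: (39−21) in each of the next 5 periods.
No-deviation condition: (39−21)(δ+…+δ^5) ≥ 97−39, i.e. δ+…+δ^5 ≥ 29/9.
At δ = 2/3: δ+…+δ^5 = 1.7366 < 3.2222.
So cooperation is not sustainable.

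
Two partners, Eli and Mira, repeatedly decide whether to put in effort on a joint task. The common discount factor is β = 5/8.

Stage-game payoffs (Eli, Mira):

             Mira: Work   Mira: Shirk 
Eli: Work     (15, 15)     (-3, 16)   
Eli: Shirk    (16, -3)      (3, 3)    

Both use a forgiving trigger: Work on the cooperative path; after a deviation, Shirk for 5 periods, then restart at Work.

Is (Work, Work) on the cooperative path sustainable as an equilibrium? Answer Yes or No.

A one-shot deviation gives 16 now, then 3 for 5 periods, then back to 15.
Gain from deviating: (16−15) today; loss: (15−3) in each of the next 5 periods.
No-deviation condition: (15−3)(β+…+β^5) ≥ 16−15, i.e. β+…+β^5 ≥ 1/12.
At β = 5/8: β+…+β^5 = 1.5077 ≥ 0.0833.
So cooperation is sustainable.

Yes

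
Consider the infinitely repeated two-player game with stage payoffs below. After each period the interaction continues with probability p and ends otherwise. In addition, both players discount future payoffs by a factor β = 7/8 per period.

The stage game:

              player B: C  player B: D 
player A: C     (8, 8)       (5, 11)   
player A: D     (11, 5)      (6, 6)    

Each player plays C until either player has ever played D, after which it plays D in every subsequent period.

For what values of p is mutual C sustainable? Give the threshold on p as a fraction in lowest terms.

Expected continuation weight on next period's payoff is β·p = 7/8·p, which plays the role of the discount factor.
Cooperation requires 7/8·p ≥ (11−8)/(11−6) = 3/5, hence p ≥ 24/35.

24/35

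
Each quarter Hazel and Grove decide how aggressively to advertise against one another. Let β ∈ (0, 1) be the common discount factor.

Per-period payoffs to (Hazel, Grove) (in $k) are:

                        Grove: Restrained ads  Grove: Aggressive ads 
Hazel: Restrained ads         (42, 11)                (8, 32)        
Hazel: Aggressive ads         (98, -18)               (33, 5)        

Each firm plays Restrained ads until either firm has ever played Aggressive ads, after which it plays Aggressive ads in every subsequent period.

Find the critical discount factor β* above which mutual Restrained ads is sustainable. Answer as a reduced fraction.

Hazel: cooperation gives 42 each period; deviation gives 98 once then 33 forever.
  42/(1−β) ≥ 98 + 33β/(1−β) ⇒ β ≥ 56/65.
Grove: cooperation gives 11 each period; deviation gives 32 once then 5 forever.
  β ≥ 21/27 = 7/9.
Both must hold, so the binding constraint is Hazel's: β ≥ 56/65.

56/65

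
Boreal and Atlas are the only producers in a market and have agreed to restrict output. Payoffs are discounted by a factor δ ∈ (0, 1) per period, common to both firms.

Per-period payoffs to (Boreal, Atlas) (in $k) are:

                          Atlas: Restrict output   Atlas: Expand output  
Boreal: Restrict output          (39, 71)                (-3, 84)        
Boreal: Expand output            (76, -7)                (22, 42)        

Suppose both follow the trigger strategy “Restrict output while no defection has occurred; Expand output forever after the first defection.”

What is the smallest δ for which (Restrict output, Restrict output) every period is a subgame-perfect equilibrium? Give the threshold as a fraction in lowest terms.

Boreal: cooperation gives 39 each period; deviation gives 76 once then 22 forever.
  39/(1−δ) ≥ 76 + 22δ/(1−δ) ⇒ δ ≥ 37/54.
Atlas: cooperation gives 71 each period; deviation gives 84 once then 42 forever.
  δ ≥ 13/42.
Both must hold, so the binding constraint is Boreal's: δ ≥ 37/54.

37/54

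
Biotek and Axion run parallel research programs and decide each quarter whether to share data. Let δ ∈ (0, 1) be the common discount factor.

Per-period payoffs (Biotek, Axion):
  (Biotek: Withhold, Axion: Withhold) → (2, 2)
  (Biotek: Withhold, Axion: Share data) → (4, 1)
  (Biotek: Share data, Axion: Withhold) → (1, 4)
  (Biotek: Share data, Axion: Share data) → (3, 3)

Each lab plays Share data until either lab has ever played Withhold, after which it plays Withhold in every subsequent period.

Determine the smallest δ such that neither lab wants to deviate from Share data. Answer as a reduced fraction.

One-period gain from deviating is 4 − 3 = 1. The loss is 3 − 2 = 1 in every subsequent period, with present value 1·δ/(1−δ).
Deviation is unprofitable when 1·δ/(1−δ) ≥ 1, i.e. δ/(1−δ) ≥ 1.
Equivalently δ ≥ 1/(1+1) = 1/2.

1/2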